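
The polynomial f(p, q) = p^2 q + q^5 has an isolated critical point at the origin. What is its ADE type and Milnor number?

Type D_6, Milnor number mu = 6.

The Hessian of f at 0 has rank 0. Corank 2; j^3 = p^2*q has shape L^2 M (L != M), so D-series; mu = 6 gives D_6.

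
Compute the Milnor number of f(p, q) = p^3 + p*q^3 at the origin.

7

The Hessian of f at 0 has rank 0. Corank 2; j^3 = p^3 is a perfect cube, so E-series; the 4-jet and mu = 7 give E_7.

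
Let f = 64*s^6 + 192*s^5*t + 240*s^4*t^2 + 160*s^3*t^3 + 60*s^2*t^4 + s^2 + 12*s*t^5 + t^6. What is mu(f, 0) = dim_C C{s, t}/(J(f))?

5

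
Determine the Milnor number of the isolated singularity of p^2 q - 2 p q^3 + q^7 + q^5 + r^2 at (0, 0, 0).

The Hessian of f at 0 is [[0, 0, 0], [0, 0, 0], [0, 0, 2]] with rank 1, so corank 2. A Groebner basis of the Jacobian ideal J(f) in C{p,q,r} is {p^2*q^2 + p^2/7 - p*q^2/7, p^3 + p^2/7 - p*q^2/7, -p*q + q^3, r}; counting standard monomials gives mu = 8. Corank 2; j^3 = p^2*q has shape L^2 M (L != M), so D-series; mu = 8 gives D_8.

8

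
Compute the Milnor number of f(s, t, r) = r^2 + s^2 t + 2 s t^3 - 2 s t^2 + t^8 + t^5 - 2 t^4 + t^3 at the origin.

9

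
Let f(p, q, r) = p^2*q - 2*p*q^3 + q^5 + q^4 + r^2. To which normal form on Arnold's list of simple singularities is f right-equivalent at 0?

The Hessian of f at 0 has rank 1. Corank 2; j^3 = p^2*q has shape L^2 M (L != M), so D-series; mu = 5 gives D_5.

D_{5}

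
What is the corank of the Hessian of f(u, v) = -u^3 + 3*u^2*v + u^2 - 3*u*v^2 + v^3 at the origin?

Hessian at 0 has rank 1.

1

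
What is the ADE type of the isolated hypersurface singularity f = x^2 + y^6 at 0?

A_{5}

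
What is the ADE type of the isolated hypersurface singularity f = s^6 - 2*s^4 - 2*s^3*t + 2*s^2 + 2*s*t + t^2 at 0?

A_1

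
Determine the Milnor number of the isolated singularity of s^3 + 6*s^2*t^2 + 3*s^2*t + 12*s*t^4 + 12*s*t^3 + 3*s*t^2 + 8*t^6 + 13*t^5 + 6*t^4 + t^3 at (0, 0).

The Hessian of f at 0 has rank 0. Corank 2; j^3 = (s + t)^3 is a perfect cube, so E-series; the 5-jet and mu = 8 give E_8.

8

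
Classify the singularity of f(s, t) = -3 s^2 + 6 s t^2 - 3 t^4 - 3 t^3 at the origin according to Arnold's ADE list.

The Hessian of f at 0 has rank 1. Corank 1: A-series; mu = 2 gives A_2.

A2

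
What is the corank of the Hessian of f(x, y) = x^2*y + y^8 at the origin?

2

Hessian at 0 has rank 0.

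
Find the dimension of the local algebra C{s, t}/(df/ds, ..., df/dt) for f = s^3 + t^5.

The Hessian of f at 0 is [[0, 0], [0, 0]] with rank 0, so corank 2. A Groebner basis of the Jacobian ideal J(f) in C{s,t} is {t^4, s^2}; counting standard monomials gives mu = 8. Corank 2; j^3 = s^3 is a perfect cube, so E-series; the 5-jet and mu = 8 give E_8.

8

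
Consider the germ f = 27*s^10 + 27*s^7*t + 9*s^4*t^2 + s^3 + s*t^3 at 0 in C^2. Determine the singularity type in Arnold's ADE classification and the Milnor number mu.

The Hessian of f at 0 has rank 0. Corank 2; j^3 = s^3 is a perfect cube, so E-series; the 4-jet and mu = 7 give E_7.

Type E_7, Milnor number mu = 7.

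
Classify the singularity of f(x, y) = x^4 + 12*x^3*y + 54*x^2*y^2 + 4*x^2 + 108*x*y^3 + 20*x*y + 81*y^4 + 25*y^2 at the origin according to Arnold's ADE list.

A_{3}

The Hessian of f at 0 is [[8, 20], [20, 50]] with rank 1, so corank 1. A Groebner basis of the Jacobian ideal J(f) in C{x,y} is {y^3, x + 5*y/2}; counting standard monomials gives mu = 3. Corank 1: A-series; mu = 3 gives A_3.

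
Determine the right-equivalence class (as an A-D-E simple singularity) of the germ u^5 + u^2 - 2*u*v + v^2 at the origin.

A4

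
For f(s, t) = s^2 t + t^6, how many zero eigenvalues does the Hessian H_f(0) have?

2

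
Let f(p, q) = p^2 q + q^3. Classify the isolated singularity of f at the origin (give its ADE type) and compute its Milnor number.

The Hessian of f at 0 has rank 0. Corank 2; j^3 = q*(p^2 + q^2) splits into three distinct lines over C (the quadratic factor has nonzero discriminant), so D_4.

Type D_{4}, Milnor number mu = 4.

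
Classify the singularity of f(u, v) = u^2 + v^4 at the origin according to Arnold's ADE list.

A_3

The Hessian of f at 0 has rank 1. Corank 1: A-series; mu = 3 gives A_3.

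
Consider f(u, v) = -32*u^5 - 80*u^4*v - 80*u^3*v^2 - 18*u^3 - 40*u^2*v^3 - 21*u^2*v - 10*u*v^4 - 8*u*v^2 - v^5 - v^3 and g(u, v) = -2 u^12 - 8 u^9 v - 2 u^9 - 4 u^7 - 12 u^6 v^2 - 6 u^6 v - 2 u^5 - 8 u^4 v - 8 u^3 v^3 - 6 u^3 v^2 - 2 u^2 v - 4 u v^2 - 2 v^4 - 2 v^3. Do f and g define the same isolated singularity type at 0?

The Hessian of f at 0 is [[0, 0], [0, 0]] with rank 0, so corank 2. A Groebner basis of the Jacobian ideal J(f) in C{u,v} is {-243*u*v/10 + v^4 - 81*v^2/10, u*v^2 + v^3/3, u^2 + 5*u*v/6 + v^2/6}; counting standard monomials gives mu = 6. Corank 2; j^3 = -(2*u + v)*(3*u + v)^2 has shape L^2 M (L != M), so D-series; mu = 6 gives D_6. The Hessian of g at 0 is [[0, 0], [0, 0]] with rank 0, so corank 2. A Groebner basis of the Jacobian ideal J(g) in C{u,v} is {u^3 - u^2/4 + v^2/4, u^2/4 + v^3 - v^2/4, u*v + v^2}; counting standard monomials gives mu = 5. Corank 2; j^3 = -2*v*(u + v)^2 has shape L^2 M (L != M), so D-series; mu = 5 gives D_5. f is D_6 but g is D_5, hence not right-equivalent.

No.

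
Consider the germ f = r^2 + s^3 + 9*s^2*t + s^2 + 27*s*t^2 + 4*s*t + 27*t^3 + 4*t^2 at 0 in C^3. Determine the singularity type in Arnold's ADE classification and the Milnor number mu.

Type A_{2}, Milnor number mu = 2.

The Hessian of f at 0 has rank 2. Corank 1: A-series; mu = 2 gives A_2.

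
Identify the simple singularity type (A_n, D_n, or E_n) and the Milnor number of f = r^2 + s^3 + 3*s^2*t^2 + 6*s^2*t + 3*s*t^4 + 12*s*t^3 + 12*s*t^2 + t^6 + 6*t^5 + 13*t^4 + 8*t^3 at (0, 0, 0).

Type E_{6}, Milnor number mu = 6.

The Hessian of f at 0 is [[0, 0, 0], [0, 0, 0], [0, 0, 2]] with rank 1, so corank 2. A Groebner basis of the Jacobian ideal J(f) in C{s,t,r} is {s^3 + 6*s^2 + 24*s*t + 24*t^2, s^2*t - 2*s^2 - 8*s*t - 8*t^2, s^2/2 + s*t^2 + 2*s*t + 2*t^2, t^3, r}; counting standard monomials gives mu = 6. Corank 2; j^3 = (s + 2*t)^3 is a perfect cube, so E-series; the 4-jet and mu = 6 give E_6.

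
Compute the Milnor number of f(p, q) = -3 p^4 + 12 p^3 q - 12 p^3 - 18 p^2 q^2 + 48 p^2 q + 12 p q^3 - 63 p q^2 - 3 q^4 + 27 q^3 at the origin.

5

The Hessian of f at 0 has rank 0. Corank 2; j^3 = -3*(p - q)*(2*p - 3*q)^2 has shape L^2 M (L != M), so D-series; mu = 5 gives D_5.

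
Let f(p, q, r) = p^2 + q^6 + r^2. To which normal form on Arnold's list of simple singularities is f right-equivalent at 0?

A_5

The Hessian of f at 0 is [[2, 0, 0], [0, 0, 0], [0, 0, 2]] with rank 2, so corank 1. A Groebner basis of the Jacobian ideal J(f) in C{p,q,r} is {q^5, p, r}; counting standard monomials gives mu = 5. Corank 1: A-series; mu = 5 gives A_5.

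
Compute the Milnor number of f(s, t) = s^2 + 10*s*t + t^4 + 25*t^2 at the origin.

The Hessian of f at 0 is [[2, 10], [10, 50]] with rank 1, so corank 1. A Groebner basis of the Jacobian ideal J(f) in C{s,t} is {t^3, s + 5*t}; counting standard monomials gives mu = 3. Corank 1: A-series; mu = 3 gives A_3.

3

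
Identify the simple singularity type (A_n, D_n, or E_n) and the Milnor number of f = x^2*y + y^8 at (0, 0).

The Hessian of f at 0 has rank 0. Corank 2; j^3 = x^2*y has shape L^2 M (L != M), so D-series; mu = 9 gives D_9.

Type D_9, Milnor number mu = 9.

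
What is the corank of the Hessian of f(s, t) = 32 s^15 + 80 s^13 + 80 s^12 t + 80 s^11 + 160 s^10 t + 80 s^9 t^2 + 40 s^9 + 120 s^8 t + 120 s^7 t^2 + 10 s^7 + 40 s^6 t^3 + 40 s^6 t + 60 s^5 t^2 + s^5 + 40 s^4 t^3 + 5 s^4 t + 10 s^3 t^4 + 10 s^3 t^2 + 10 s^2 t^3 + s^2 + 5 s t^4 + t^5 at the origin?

1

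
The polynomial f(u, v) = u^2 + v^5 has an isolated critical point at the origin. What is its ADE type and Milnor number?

Type A4, Milnor number mu = 4.

The Hessian of f at 0 has rank 1. Corank 1: A-series; mu = 4 gives A_4.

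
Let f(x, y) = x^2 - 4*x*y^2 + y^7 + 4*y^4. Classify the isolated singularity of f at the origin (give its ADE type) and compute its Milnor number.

The Hessian of f at 0 is [[2, 0], [0, 0]] with rank 1, so corank 1. A Groebner basis of the Jacobian ideal J(f) in C{x,y} is {x^3, -x/2 + y^2}; counting standard monomials gives mu = 6. Corank 1: A-series; mu = 6 gives A_6.

Type A6, Milnor number mu = 6.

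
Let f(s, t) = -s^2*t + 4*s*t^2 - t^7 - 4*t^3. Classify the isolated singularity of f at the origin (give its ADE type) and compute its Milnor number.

Type D_{8}, Milnor number mu = 8.

The Hessian of f at 0 has rank 0. Corank 2; j^3 = -t*(s - 2*t)^2 has shape L^2 M (L != M), so D-series; mu = 8 gives D_8.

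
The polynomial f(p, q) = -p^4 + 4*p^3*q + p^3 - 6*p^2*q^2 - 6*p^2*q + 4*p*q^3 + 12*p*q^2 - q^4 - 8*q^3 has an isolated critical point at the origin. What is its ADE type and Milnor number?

Type E6, Milnor number mu = 6.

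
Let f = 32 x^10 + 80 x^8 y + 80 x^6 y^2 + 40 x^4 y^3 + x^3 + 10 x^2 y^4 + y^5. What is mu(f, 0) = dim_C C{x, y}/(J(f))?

8

The Hessian of f at 0 is [[0, 0], [0, 0]] with rank 0, so corank 2. A Groebner basis of the Jacobian ideal J(f) in C{x,y} is {y^4, x^2}; counting standard monomials gives mu = 8. Corank 2; j^3 = x^3 is a perfect cube, so E-series; the 5-jet and mu = 8 give E_8.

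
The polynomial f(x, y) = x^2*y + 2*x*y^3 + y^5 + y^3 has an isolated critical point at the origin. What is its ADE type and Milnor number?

Type D_{4}, Milnor number mu = 4.

The Hessian of f at 0 has rank 0. Corank 2; j^3 = y*(x^2 + y^2) splits into three distinct lines over C (the quadratic factor has nonzero discriminant), so D_4.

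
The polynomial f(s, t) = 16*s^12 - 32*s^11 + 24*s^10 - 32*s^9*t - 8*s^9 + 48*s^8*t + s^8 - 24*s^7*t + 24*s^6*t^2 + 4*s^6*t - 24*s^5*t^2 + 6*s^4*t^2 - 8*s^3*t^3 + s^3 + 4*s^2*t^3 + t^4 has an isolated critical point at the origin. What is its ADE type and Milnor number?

Type E_6, Milnor number mu = 6.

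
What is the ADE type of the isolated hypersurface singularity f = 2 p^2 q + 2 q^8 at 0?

D_{9}

The Hessian of f at 0 is [[0, 0], [0, 0]] with rank 0, so corank 2. A Groebner basis of the Jacobian ideal J(f) in C{p,q} is {p^2/8 + q^7, p^3, p*q}; counting standard monomials gives mu = 9. Corank 2; j^3 = 2*p^2*q has shape L^2 M (L != M), so D-series; mu = 9 gives D_9.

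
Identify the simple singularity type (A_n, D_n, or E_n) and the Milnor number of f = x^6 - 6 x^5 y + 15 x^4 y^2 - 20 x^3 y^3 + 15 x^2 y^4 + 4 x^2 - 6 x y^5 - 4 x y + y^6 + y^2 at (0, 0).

Type A5, Milnor number mu = 5.

The Hessian of f at 0 is [[8, -4], [-4, 2]] with rank 1, so corank 1. A Groebner basis of the Jacobian ideal J(f) in C{x,y} is {y^5, x - y/2}; counting standard monomials gives mu = 5. Corank 1: A-series; mu = 5 gives A_5.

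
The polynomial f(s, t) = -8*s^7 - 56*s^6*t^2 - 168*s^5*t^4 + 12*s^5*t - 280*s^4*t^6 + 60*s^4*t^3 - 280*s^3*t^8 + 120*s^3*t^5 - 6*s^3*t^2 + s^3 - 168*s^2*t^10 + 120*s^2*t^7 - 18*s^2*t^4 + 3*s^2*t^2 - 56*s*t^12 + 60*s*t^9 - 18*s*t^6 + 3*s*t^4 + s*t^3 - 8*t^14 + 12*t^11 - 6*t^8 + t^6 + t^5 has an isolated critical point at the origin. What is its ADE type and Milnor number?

Type E_{7}, Milnor number mu = 7.

The Hessian of f at 0 has rank 0. Corank 2; j^3 = s^3 is a perfect cube, so E-series; the 4-jet and mu = 7 give E_7.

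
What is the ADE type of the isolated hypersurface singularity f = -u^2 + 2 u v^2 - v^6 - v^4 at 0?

The Hessian of f at 0 has rank 1. Corank 1: A-series; mu = 5 gives A_5.

A5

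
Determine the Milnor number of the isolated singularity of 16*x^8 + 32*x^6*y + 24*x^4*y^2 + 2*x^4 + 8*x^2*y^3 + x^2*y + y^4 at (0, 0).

5

The Hessian of f at 0 is [[0, 0], [0, 0]] with rank 0, so corank 2. A Groebner basis of the Jacobian ideal J(f) in C{x,y} is {x^3, x^2/4 + y^3, x*y}; counting standard monomials gives mu = 5. Corank 2; j^3 = x^2*y has shape L^2 M (L != M), so D-series; mu = 5 gives D_5.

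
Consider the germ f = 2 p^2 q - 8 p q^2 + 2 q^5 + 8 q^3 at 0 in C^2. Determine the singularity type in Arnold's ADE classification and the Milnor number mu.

Type D6, Milnor number mu = 6.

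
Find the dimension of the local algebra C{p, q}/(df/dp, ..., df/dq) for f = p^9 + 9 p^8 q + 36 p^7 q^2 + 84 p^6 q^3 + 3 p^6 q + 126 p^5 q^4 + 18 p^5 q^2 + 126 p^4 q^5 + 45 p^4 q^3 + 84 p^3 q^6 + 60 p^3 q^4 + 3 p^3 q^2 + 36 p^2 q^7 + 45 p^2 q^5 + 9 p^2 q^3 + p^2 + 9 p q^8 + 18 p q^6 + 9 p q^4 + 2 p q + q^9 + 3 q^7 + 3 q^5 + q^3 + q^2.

The Hessian of f at 0 has rank 1. Corank 1: A-series; mu = 2 gives A_2.

2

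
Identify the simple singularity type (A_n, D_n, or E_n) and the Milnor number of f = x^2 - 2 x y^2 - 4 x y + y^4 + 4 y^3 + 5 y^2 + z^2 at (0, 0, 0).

Type A1, Milnor number mu = 1.

The Hessian of f at 0 has rank 3. Corank 0: nondegenerate Morse point, so A_1.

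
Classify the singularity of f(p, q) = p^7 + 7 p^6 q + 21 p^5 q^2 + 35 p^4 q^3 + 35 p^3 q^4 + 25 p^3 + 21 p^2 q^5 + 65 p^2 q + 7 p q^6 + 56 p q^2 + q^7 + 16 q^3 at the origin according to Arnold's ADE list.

D_{8}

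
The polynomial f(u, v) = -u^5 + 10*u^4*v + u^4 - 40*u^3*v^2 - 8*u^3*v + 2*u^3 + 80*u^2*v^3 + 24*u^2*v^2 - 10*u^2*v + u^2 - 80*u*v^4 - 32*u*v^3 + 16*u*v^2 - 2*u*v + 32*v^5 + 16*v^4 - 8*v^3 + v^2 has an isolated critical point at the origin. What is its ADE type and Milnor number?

Type A_4, Milnor number mu = 4.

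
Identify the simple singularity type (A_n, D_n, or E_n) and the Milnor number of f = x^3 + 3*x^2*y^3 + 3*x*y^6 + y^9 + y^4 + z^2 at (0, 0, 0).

Type E_6, Milnor number mu = 6.

The Hessian of f at 0 has rank 1. Corank 2; j^3 = x^3 is a perfect cube, so E-series; the 4-jet and mu = 6 give E_6.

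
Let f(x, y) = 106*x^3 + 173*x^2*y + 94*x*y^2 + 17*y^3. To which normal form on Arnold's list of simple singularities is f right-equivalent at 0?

The Hessian of f at 0 is [[0, 0], [0, 0]] with rank 0, so corank 2. A Groebner basis of the Jacobian ideal J(f) in C{x,y} is {y^3, x^2 - 13*y^2/37, x*y + 22*y^2/37}; counting standard monomials gives mu = 4. Corank 2; j^3 = (2*x + y)*(53*x^2 + 60*x*y + 17*y^2) splits into three distinct lines over C (the quadratic factor has nonzero discriminant), so D_4.

D_{4}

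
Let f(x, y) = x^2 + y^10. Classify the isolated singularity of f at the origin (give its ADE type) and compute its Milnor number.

Type A_9, Milnor number mu = 9.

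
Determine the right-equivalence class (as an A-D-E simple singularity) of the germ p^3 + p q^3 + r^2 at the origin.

The Hessian of f at 0 has rank 1. Corank 2; j^3 = p^3 is a perfect cube, so E-series; the 4-jet and mu = 7 give E_7.

E_7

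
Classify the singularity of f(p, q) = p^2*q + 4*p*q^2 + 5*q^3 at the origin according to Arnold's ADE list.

D4

The Hessian of f at 0 has rank 0. Corank 2; j^3 = q*(p^2 + 4*p*q + 5*q^2) splits into three distinct lines over C (the quadratic factor has nonzero discriminant), so D_4.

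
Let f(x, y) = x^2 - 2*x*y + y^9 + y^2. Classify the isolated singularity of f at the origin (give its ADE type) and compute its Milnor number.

Type A_8, Milnor number mu = 8.

The Hessian of f at 0 has rank 1. Corank 1: A-series; mu = 8 gives A_8.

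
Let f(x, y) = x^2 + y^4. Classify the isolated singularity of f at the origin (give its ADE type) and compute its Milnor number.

Type A_3, Milnor number mu = 3.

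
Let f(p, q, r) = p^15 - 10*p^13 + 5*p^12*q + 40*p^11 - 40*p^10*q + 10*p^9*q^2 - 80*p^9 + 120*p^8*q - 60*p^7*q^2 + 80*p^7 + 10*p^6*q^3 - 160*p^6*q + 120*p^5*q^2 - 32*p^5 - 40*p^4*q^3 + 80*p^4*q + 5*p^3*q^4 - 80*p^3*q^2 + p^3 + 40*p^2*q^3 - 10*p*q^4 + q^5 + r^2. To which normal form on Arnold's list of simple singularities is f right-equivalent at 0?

The Hessian of f at 0 has rank 1. Corank 2; j^3 = p^3 is a perfect cube, so E-series; the 5-jet and mu = 8 give E_8.

E_8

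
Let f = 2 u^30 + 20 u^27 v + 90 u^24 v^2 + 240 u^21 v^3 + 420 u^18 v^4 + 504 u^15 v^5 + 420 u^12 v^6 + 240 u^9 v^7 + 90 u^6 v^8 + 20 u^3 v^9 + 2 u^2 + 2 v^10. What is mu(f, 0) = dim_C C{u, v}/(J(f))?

The Hessian of f at 0 has rank 1. Corank 1: A-series; mu = 9 gives A_9.

9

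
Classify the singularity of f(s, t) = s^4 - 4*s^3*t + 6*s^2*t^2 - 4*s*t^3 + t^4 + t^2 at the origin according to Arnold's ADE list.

A_{3}

The Hessian of f at 0 is [[0, 0], [0, 2]] with rank 1, so corank 1. A Groebner basis of the Jacobian ideal J(f) in C{s,t} is {s^3, t}; counting standard monomials gives mu = 3. Corank 1: A-series; mu = 3 gives A_3.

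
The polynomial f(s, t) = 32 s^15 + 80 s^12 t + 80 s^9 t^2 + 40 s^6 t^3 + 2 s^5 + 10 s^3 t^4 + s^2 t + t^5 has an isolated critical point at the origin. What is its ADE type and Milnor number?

The Hessian of f at 0 is [[0, 0], [0, 0]] with rank 0, so corank 2. A Groebner basis of the Jacobian ideal J(f) in C{s,t} is {s^2/5 + t^4, s^3, s*t}; counting standard monomials gives mu = 6. Corank 2; j^3 = s^2*t has shape L^2 M (L != M), so D-series; mu = 6 gives D_6.

Type D_6, Milnor number mu = 6.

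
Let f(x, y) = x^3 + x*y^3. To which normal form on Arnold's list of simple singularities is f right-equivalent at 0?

E_{7}

The Hessian of f at 0 has rank 0. Corank 2; j^3 = x^3 is a perfect cube, so E-series; the 4-jet and mu = 7 give E_7.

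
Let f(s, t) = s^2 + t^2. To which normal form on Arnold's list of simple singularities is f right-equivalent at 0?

A1

The Hessian of f at 0 has rank 2. Corank 0: nondegenerate Morse point, so A_1.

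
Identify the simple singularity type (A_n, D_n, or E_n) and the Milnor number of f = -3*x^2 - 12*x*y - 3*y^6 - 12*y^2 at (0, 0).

Type A_5, Milnor number mu = 5.

The Hessian of f at 0 has rank 1. Corank 1: A-series; mu = 5 gives A_5.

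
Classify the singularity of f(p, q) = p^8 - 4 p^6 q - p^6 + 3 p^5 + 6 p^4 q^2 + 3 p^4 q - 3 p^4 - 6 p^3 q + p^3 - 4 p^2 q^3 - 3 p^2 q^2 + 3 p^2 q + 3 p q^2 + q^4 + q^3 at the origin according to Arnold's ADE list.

E6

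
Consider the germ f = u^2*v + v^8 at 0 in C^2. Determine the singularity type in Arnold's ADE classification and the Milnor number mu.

Type D_{9}, Milnor number mu = 9.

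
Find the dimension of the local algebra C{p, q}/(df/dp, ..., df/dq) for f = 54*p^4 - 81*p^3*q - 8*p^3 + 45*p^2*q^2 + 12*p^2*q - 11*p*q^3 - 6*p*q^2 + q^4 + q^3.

The Hessian of f at 0 is [[0, 0], [0, 0]] with rank 0, so corank 2. A Groebner basis of the Jacobian ideal J(f) in C{p,q} is {256*p^2/3 - 256*p*q/3 + q^4 - 8*q^3/9 + 64*q^2/3, p^3 - 20*p^2/3 + 20*p*q/3 - q^3/18 - 5*q^2/3, p^2*q - 88*p^2/9 + 88*p*q/9 - 4*q^3/27 - 22*q^2/9, -32*p^2/3 + p*q^2 + 32*p*q/3 - 7*q^3/18 - 8*q^2/3}; counting standard monomials gives mu = 7. Corank 2; j^3 = -(2*p - q)^3 is a perfect cube, so E-series; the 4-jet and mu = 7 give E_7.

7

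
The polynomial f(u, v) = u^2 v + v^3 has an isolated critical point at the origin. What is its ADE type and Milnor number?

The Hessian of f at 0 has rank 0. Corank 2; j^3 = v*(u^2 + v^2) splits into three distinct lines over C (the quadratic factor has nonzero discriminant), so D_4.

Type D_4, Milnor number mu = 4.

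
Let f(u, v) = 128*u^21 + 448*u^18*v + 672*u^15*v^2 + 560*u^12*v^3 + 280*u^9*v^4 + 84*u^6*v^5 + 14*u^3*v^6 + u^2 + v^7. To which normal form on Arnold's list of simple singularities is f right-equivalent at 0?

A_6

The Hessian of f at 0 is [[2, 0], [0, 0]] with rank 1, so corank 1. A Groebner basis of the Jacobian ideal J(f) in C{u,v} is {v^6, u}; counting standard monomials gives mu = 6. Corank 1: A-series; mu = 6 gives A_6.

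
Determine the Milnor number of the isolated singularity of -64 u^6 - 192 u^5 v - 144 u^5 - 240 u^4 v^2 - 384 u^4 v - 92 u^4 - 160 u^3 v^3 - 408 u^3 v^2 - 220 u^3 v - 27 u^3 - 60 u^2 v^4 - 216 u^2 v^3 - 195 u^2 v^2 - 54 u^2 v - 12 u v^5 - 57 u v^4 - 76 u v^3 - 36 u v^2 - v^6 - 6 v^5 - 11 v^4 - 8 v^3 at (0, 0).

6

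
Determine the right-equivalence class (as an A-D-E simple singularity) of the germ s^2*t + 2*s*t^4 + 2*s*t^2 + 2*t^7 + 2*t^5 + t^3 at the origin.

D_8

The Hessian of f at 0 has rank 0. Corank 2; j^3 = t*(s + t)^2 has shape L^2 M (L != M), so D-series; mu = 8 gives D_8.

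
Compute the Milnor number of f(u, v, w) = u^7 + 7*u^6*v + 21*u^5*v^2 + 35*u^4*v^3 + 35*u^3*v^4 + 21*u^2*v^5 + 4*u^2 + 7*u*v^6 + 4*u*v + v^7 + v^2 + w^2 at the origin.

6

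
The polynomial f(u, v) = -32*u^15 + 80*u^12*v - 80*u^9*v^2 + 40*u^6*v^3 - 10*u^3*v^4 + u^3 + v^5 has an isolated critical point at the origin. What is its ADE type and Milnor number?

The Hessian of f at 0 has rank 0. Corank 2; j^3 = u^3 is a perfect cube, so E-series; the 5-jet and mu = 8 give E_8.

Type E_{8}, Milnor number mu = 8.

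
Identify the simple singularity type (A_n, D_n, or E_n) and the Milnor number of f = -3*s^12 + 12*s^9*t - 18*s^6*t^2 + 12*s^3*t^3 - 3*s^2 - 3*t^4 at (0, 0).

Type A3, Milnor number mu = 3.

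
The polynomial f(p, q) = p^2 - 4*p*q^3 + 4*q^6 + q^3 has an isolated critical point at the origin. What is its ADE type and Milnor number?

The Hessian of f at 0 has rank 1. Corank 1: A-series; mu = 2 gives A_2.

Type A_2, Milnor number mu = 2.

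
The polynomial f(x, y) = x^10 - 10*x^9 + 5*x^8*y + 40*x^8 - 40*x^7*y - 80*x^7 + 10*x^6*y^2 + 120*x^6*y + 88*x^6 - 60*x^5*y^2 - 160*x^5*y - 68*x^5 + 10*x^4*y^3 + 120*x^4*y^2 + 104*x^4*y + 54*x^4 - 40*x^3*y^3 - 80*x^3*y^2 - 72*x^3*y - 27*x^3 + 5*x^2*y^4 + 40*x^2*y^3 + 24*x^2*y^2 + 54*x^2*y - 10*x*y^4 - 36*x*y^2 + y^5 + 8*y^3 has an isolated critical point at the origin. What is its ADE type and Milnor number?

Type E_{8}, Milnor number mu = 8.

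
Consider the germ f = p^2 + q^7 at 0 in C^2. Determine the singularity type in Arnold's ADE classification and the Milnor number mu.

Type A6, Milnor number mu = 6.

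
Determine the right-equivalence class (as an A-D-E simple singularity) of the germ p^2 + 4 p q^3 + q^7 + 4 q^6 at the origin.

A6

The Hessian of f at 0 has rank 1. Corank 1: A-series; mu = 6 gives A_6.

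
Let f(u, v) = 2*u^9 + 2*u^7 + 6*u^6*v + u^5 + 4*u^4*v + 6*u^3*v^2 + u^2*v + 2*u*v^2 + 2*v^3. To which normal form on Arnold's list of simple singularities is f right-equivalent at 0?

D_{4}

The Hessian of f at 0 is [[0, 0], [0, 0]] with rank 0, so corank 2. A Groebner basis of the Jacobian ideal J(f) in C{u,v} is {v^3, u^2 + 2*v^2, u*v + v^2}; counting standard monomials gives mu = 4. Corank 2; j^3 = v*(u^2 + 2*u*v + 2*v^2) splits into three distinct lines over C (the quadratic factor has nonzero discriminant), so D_4.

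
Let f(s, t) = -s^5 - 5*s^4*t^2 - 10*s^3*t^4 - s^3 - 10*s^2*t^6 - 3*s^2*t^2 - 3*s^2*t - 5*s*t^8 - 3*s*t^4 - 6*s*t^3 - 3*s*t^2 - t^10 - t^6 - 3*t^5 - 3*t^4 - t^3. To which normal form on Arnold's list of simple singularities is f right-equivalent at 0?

E8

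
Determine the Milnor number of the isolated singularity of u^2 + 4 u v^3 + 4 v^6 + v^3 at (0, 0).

The Hessian of f at 0 is [[2, 0], [0, 0]] with rank 1, so corank 1. A Groebner basis of the Jacobian ideal J(f) in C{u,v} is {v^2, u}; counting standard monomials gives mu = 2. Corank 1: A-series; mu = 2 gives A_2.

2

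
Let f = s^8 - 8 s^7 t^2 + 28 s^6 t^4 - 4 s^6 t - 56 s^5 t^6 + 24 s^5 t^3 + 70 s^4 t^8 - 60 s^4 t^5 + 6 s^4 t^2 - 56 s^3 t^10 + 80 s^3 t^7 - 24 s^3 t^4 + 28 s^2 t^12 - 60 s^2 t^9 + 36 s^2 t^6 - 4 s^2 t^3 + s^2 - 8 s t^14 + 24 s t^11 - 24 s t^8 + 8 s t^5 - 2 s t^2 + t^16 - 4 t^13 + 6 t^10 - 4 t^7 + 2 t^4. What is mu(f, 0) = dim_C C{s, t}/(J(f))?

The Hessian of f at 0 has rank 1. Corank 1: A-series; mu = 3 gives A_3.

3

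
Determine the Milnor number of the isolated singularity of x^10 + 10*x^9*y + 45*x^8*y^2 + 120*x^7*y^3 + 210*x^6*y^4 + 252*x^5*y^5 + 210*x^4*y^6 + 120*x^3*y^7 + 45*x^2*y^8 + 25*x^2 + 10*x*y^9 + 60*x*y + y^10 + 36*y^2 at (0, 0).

9

The Hessian of f at 0 has rank 1. Corank 1: A-series; mu = 9 gives A_9.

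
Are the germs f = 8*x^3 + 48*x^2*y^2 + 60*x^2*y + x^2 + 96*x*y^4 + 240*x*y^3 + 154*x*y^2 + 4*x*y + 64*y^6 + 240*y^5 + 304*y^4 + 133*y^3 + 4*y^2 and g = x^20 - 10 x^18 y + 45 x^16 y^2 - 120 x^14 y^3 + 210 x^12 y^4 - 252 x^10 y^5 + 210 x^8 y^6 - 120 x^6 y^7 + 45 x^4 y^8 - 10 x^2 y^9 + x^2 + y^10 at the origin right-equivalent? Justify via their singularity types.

No.

The Hessian of f at 0 has rank 1. Corank 1: A-series; mu = 2 gives A_2. The Hessian of g at 0 has rank 1. Corank 1: A-series; mu = 9 gives A_9. f is A_2 but g is A_9, hence not right-equivalent.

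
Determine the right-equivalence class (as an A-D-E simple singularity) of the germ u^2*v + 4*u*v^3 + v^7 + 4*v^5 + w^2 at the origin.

D8

The Hessian of f at 0 is [[0, 0, 0], [0, 0, 0], [0, 0, 2]] with rank 1, so corank 2. A Groebner basis of the Jacobian ideal J(f) in C{u,v,w} is {u^2*v^2 + 4*u^2/7 + 8*u*v^2/7, u^3 - 8*u^2/7 - 16*u*v^2/7, u*v/2 + v^3, w}; counting standard monomials gives mu = 8. Corank 2; j^3 = u^2*v has shape L^2 M (L != M), so D-series; mu = 8 gives D_8.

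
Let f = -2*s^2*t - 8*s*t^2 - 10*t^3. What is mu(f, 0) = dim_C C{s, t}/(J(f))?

The Hessian of f at 0 has rank 0. Corank 2; j^3 = -2*t*(s^2 + 4*s*t + 5*t^2) splits into three distinct lines over C (the quadratic factor has nonzero discriminant), so D_4.

4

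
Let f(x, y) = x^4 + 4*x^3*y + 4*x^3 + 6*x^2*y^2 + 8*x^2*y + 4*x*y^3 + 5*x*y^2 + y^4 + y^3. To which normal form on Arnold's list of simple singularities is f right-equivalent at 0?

The Hessian of f at 0 has rank 0. Corank 2; j^3 = (x + y)*(2*x + y)^2 has shape L^2 M (L != M), so D-series; mu = 5 gives D_5.

D_5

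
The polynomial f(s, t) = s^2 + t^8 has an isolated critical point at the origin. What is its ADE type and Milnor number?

The Hessian of f at 0 is [[2, 0], [0, 0]] with rank 1, so corank 1. A Groebner basis of the Jacobian ideal J(f) in C{s,t} is {t^7, s}; counting standard monomials gives mu = 7. Corank 1: A-series; mu = 7 gives A_7.

Type A_7, Milnor number mu = 7.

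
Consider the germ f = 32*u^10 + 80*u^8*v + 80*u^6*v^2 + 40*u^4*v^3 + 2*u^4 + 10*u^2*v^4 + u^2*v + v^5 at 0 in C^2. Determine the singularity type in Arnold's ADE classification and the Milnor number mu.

Type D_{6}, Milnor number mu = 6.

The Hessian of f at 0 has rank 0. Corank 2; j^3 = u^2*v has shape L^2 M (L != M), so D-series; mu = 6 gives D_6.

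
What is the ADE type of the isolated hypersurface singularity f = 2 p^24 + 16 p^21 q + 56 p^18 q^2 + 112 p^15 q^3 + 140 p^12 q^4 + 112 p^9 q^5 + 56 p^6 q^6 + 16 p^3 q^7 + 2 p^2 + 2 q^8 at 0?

A7

The Hessian of f at 0 has rank 1. Corank 1: A-series; mu = 7 gives A_7.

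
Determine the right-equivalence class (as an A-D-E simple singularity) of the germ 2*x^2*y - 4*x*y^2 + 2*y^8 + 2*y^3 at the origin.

D_9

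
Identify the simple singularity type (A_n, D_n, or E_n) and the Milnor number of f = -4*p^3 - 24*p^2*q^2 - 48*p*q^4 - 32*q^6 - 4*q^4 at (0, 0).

Type E6, Milnor number mu = 6.

The Hessian of f at 0 is [[0, 0], [0, 0]] with rank 0, so corank 2. A Groebner basis of the Jacobian ideal J(f) in C{p,q} is {p^3, p^2*q, p^2/4 + p*q^2, q^3}; counting standard monomials gives mu = 6. Corank 2; j^3 = -4*p^3 is a perfect cube, so E-series; the 4-jet and mu = 6 give E_6.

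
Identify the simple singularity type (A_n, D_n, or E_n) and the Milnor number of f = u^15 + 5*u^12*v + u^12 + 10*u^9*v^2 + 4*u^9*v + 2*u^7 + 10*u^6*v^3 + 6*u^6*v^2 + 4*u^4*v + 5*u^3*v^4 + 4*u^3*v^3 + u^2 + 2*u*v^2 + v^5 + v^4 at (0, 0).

The Hessian of f at 0 has rank 1. Corank 1: A-series; mu = 4 gives A_4.

Type A4, Milnor number mu = 4.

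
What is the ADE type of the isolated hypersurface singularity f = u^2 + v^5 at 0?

A4

The Hessian of f at 0 is [[2, 0], [0, 0]] with rank 1, so corank 1. A Groebner basis of the Jacobian ideal J(f) in C{u,v} is {v^4, u}; counting standard monomials gives mu = 4. Corank 1: A-series; mu = 4 gives A_4.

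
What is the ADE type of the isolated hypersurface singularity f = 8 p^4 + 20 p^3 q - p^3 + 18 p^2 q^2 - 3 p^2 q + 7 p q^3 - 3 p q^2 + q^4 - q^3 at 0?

E_7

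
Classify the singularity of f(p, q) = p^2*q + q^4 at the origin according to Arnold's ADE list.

The Hessian of f at 0 is [[0, 0], [0, 0]] with rank 0, so corank 2. A Groebner basis of the Jacobian ideal J(f) in C{p,q} is {p^3, p^2/4 + q^3, p*q}; counting standard monomials gives mu = 5. Corank 2; j^3 = p^2*q has shape L^2 M (L != M), so D-series; mu = 5 gives D_5.

D_5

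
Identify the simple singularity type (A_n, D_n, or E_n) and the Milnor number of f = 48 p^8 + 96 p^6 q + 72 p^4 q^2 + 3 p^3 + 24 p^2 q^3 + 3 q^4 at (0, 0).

Type E_6, Milnor number mu = 6.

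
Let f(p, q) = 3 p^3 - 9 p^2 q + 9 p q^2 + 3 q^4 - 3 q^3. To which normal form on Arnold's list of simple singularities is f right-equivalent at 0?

E6

The Hessian of f at 0 is [[0, 0], [0, 0]] with rank 0, so corank 2. A Groebner basis of the Jacobian ideal J(f) in C{p,q} is {q^3, p^2 - 2*p*q + q^2}; counting standard monomials gives mu = 6. Corank 2; j^3 = 3*(p - q)^3 is a perfect cube, so E-series; the 4-jet and mu = 6 give E_6.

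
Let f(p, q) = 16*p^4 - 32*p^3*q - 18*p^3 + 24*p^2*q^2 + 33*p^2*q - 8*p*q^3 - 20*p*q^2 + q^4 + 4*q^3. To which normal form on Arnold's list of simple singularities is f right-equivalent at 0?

The Hessian of f at 0 has rank 0. Corank 2; j^3 = -(2*p - q)*(3*p - 2*q)^2 has shape L^2 M (L != M), so D-series; mu = 5 gives D_5.

D_5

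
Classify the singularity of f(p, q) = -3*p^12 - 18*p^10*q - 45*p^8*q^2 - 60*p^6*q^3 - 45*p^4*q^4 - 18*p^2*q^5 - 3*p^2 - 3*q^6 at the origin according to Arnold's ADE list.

A5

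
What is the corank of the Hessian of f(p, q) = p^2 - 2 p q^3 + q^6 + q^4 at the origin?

Hessian at 0 has rank 1.

1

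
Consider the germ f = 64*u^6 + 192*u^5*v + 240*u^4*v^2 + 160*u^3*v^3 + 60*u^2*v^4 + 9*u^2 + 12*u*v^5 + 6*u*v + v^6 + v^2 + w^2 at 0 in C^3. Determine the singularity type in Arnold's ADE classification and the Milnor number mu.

Type A_{5}, Milnor number mu = 5.

The Hessian of f at 0 is [[18, 6, 0], [6, 2, 0], [0, 0, 2]] with rank 2, so corank 1. A Groebner basis of the Jacobian ideal J(f) in C{u,v,w} is {v^5, u + v/3, w}; counting standard monomials gives mu = 5. Corank 1: A-series; mu = 5 gives A_5.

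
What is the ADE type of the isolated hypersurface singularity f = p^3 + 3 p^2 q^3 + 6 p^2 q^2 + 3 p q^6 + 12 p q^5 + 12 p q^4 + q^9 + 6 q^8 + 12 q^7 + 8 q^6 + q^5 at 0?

The Hessian of f at 0 is [[0, 0], [0, 0]] with rank 0, so corank 2. A Groebner basis of the Jacobian ideal J(f) in C{p,q} is {p^2/2 + p*q^3 + 2*p*q^2, q^4, p^3, p^2*q - 2*p^2 - 8*p*q^2}; counting standard monomials gives mu = 8. Corank 2; j^3 = p^3 is a perfect cube, so E-series; the 5-jet and mu = 8 give E_8.

E8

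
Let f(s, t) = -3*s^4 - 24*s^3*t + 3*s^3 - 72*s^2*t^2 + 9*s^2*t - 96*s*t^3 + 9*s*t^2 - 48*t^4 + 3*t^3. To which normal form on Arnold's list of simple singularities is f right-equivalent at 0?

The Hessian of f at 0 is [[0, 0], [0, 0]] with rank 0, so corank 2. A Groebner basis of the Jacobian ideal J(f) in C{s,t} is {t^4, s*t^2 + 4*t^3/3, s^2 + 2*s*t + t^2}; counting standard monomials gives mu = 6. Corank 2; j^3 = 3*(s + t)^3 is a perfect cube, so E-series; the 4-jet and mu = 6 give E_6.

E_6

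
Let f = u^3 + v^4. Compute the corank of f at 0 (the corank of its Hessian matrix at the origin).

Hessian at 0 has rank 0.

2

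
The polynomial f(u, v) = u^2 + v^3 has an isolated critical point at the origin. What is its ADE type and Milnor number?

The Hessian of f at 0 is [[2, 0], [0, 0]] with rank 1, so corank 1. A Groebner basis of the Jacobian ideal J(f) in C{u,v} is {v^2, u}; counting standard monomials gives mu = 2. Corank 1: A-series; mu = 2 gives A_2.

Type A_2, Milnor number mu = 2.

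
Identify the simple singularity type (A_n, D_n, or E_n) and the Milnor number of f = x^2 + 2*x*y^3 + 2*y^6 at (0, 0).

Type A5, Milnor number mu = 5.

The Hessian of f at 0 has rank 1. Corank 1: A-series; mu = 5 gives A_5.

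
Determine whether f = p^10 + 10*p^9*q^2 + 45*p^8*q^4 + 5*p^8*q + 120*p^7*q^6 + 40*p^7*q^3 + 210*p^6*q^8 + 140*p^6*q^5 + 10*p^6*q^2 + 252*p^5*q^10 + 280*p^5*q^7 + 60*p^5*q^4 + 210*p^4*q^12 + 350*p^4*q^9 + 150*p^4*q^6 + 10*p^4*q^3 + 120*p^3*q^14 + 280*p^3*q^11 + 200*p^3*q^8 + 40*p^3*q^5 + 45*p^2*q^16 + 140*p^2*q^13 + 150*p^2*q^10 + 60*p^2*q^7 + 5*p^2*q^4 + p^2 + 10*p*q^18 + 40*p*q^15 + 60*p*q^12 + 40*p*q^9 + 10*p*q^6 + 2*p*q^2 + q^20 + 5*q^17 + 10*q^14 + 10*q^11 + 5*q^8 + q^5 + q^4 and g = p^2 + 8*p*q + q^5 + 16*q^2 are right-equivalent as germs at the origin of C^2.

Yes.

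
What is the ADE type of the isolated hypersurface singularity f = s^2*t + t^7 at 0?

D8

The Hessian of f at 0 has rank 0. Corank 2; j^3 = s^2*t has shape L^2 M (L != M), so D-series; mu = 8 gives D_8.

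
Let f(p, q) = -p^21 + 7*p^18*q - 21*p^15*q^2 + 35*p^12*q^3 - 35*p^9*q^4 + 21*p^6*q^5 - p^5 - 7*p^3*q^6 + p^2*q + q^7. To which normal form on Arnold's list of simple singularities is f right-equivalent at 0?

The Hessian of f at 0 has rank 0. Corank 2; j^3 = p^2*q has shape L^2 M (L != M), so D-series; mu = 8 gives D_8.

D8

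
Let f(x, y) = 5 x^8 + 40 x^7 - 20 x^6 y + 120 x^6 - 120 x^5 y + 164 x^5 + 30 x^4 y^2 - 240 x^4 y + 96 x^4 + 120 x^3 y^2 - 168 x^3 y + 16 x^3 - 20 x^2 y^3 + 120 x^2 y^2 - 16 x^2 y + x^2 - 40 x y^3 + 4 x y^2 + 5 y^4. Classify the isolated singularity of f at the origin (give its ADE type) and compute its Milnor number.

Type A3, Milnor number mu = 3.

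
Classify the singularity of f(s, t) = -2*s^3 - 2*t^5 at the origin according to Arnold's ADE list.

E8

The Hessian of f at 0 has rank 0. Corank 2; j^3 = -2*s^3 is a perfect cube, so E-series; the 5-jet and mu = 8 give E_8.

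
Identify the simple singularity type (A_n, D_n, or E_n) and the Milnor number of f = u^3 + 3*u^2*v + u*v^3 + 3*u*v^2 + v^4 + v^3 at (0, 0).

Type E_7, Milnor number mu = 7.

The Hessian of f at 0 is [[0, 0], [0, 0]] with rank 0, so corank 2. A Groebner basis of the Jacobian ideal J(f) in C{u,v} is {u^3 + 3*u^2*v + 6*u^2 + 12*u*v + 6*v^2, -3*u^2 + u*v^2 - 6*u*v - 3*v^2, 3*u^2 + 6*u*v + v^3 + 3*v^2}; counting standard monomials gives mu = 7. Corank 2; j^3 = (u + v)^3 is a perfect cube, so E-series; the 4-jet and mu = 7 give E_7.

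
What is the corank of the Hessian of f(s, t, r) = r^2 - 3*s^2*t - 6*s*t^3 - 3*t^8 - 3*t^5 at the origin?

2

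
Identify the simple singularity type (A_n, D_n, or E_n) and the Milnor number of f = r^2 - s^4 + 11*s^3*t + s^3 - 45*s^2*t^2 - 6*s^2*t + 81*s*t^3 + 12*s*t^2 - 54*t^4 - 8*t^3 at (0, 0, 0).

Type E7, Milnor number mu = 7.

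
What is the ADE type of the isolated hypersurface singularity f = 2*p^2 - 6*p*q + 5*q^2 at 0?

A1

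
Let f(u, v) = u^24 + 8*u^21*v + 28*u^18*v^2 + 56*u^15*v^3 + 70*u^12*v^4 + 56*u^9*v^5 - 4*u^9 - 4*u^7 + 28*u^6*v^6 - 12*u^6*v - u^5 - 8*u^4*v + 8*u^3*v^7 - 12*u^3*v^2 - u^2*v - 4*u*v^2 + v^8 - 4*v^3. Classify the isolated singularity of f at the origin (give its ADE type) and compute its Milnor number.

Type D_{9}, Milnor number mu = 9.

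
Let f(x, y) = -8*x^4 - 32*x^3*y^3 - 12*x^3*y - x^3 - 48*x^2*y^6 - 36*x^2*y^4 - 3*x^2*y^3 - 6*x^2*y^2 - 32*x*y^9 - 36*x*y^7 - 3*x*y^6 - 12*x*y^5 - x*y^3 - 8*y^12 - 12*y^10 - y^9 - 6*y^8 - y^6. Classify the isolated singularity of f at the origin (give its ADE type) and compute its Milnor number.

The Hessian of f at 0 is [[0, 0], [0, 0]] with rank 0, so corank 2. A Groebner basis of the Jacobian ideal J(f) in C{x,y} is {3*x^2/4 + y^4 + y^3/4, x^3, x^2*y - x^2/4 - y^3/12, x^2 + x*y^2 + y^3/3}; counting standard monomials gives mu = 7. Corank 2; j^3 = -x^3 is a perfect cube, so E-series; the 4-jet and mu = 7 give E_7.

Type E7, Milnor number mu = 7.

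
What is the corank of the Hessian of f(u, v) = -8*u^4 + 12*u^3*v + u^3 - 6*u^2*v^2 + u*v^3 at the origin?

The Hessian at 0 is [[0, 0], [0, 0]] of rank 0; hence corank 2.

2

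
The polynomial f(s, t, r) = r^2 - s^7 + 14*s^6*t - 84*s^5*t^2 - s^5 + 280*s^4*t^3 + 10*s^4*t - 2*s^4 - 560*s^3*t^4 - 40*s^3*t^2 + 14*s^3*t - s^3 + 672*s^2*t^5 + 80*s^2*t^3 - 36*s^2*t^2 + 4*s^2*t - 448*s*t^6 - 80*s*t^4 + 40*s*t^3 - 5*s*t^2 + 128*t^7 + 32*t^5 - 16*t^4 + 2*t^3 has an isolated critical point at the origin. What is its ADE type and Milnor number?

Type D_8, Milnor number mu = 8.

The Hessian of f at 0 has rank 1. Corank 2; j^3 = -(s - 2*t)*(s - t)^2 has shape L^2 M (L != M), so D-series; mu = 8 gives D_8.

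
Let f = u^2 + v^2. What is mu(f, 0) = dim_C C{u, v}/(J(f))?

1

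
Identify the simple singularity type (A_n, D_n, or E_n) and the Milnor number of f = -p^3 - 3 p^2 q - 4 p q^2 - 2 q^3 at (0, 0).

Type D_{4}, Milnor number mu = 4.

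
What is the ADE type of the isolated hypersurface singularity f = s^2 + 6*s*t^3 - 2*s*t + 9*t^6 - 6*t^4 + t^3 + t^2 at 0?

A_{2}

The Hessian of f at 0 is [[2, -2], [-2, 2]] with rank 1, so corank 1. A Groebner basis of the Jacobian ideal J(f) in C{s,t} is {t^2, s - t}; counting standard monomials gives mu = 2. Corank 1: A-series; mu = 2 gives A_2.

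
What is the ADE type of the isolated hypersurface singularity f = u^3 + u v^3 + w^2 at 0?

E7

The Hessian of f at 0 is [[0, 0, 0], [0, 0, 0], [0, 0, 2]] with rank 1, so corank 2. A Groebner basis of the Jacobian ideal J(f) in C{u,v,w} is {u^3, u*v^2, 3*u^2 + v^3, w}; counting standard monomials gives mu = 7. Corank 2; j^3 = u^3 is a perfect cube, so E-series; the 4-jet and mu = 7 give E_7.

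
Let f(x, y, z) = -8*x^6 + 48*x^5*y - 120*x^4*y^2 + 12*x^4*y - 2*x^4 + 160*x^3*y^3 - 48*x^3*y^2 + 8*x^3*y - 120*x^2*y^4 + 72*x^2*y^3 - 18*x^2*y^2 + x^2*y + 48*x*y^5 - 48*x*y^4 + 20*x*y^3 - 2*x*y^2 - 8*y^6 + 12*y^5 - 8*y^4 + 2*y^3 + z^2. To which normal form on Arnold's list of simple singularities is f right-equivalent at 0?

D_4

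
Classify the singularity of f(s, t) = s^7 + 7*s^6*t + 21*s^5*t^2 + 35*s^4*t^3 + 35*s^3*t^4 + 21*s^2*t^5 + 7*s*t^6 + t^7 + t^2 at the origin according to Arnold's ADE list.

A_6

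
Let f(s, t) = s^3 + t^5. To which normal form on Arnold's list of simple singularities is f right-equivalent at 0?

E_8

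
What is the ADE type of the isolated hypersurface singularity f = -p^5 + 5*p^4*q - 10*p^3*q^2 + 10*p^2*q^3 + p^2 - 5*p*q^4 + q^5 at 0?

A_4

The Hessian of f at 0 is [[2, 0], [0, 0]] with rank 1, so corank 1. A Groebner basis of the Jacobian ideal J(f) in C{p,q} is {q^4, p}; counting standard monomials gives mu = 4. Corank 1: A-series; mu = 4 gives A_4.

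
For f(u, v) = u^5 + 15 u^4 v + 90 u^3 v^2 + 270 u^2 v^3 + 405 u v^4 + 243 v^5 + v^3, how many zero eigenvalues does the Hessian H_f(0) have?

2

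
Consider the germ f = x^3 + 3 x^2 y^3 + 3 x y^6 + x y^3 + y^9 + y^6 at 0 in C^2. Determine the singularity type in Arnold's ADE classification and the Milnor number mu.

Type E7, Milnor number mu = 7.

The Hessian of f at 0 is [[0, 0], [0, 0]] with rank 0, so corank 2. A Groebner basis of the Jacobian ideal J(f) in C{x,y} is {x^3, x*y^2, 3*x^2 + y^3}; counting standard monomials gives mu = 7. Corank 2; j^3 = x^3 is a perfect cube, so E-series; the 4-jet and mu = 7 give E_7.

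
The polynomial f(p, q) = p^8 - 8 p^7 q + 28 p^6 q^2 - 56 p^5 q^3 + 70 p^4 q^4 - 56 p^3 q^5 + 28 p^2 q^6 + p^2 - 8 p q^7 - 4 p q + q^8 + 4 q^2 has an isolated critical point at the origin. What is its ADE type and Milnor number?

The Hessian of f at 0 is [[2, -4], [-4, 8]] with rank 1, so corank 1. A Groebner basis of the Jacobian ideal J(f) in C{p,q} is {q^7, p - 2*q}; counting standard monomials gives mu = 7. Corank 1: A-series; mu = 7 gives A_7.

Type A_{7}, Milnor number mu = 7.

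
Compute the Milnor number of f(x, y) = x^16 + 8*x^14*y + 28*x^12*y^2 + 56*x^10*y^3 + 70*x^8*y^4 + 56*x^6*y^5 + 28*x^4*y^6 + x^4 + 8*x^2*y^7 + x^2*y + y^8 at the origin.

9

The Hessian of f at 0 has rank 0. Corank 2; j^3 = x^2*y has shape L^2 M (L != M), so D-series; mu = 9 gives D_9.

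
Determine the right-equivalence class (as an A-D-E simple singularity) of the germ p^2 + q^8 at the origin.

A_7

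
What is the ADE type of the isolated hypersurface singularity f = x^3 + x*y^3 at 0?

The Hessian of f at 0 is [[0, 0], [0, 0]] with rank 0, so corank 2. A Groebner basis of the Jacobian ideal J(f) in C{x,y} is {x^3, x*y^2, 3*x^2 + y^3}; counting standard monomials gives mu = 7. Corank 2; j^3 = x^3 is a perfect cube, so E-series; the 4-jet and mu = 7 give E_7.

E7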